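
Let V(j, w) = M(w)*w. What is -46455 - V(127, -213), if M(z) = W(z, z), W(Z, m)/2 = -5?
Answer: -48585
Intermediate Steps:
W(Z, m) = -10 (W(Z, m) = 2*(-5) = -10)
M(z) = -10
V(j, w) = -10*w
-46455 - V(127, -213) = -46455 - (-10)*(-213) = -46455 - 1*2130 = -46455 - 2130 = -48585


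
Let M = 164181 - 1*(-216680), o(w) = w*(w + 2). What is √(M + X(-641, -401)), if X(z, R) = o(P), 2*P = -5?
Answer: √1523449/2 ≈ 617.14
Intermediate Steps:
P = -5/2 (P = (½)*(-5) = -5/2 ≈ -2.5000)
o(w) = w*(2 + w)
X(z, R) = 5/4 (X(z, R) = -5*(2 - 5/2)/2 = -5/2*(-½) = 5/4)
M = 380861 (M = 164181 + 216680 = 380861)
√(M + X(-641, -401)) = √(380861 + 5/4) = √(1523449/4) = √1523449/2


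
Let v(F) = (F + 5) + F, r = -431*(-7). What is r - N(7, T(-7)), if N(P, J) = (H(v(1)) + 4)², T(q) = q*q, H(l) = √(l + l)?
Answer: 2987 - 8*√14 ≈ 2957.1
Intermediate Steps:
r = 3017
v(F) = 5 + 2*F (v(F) = (5 + F) + F = 5 + 2*F)
H(l) = √2*√l (H(l) = √(2*l) = √2*√l)
T(q) = q²
N(P, J) = (4 + √14)² (N(P, J) = (√2*√(5 + 2*1) + 4)² = (√2*√(5 + 2) + 4)² = (√2*√7 + 4)² = (√14 + 4)² = (4 + √14)²)
r - N(7, T(-7)) = 3017 - (4 + √14)²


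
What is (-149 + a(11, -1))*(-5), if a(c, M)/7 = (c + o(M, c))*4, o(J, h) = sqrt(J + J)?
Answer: -795 - 140*I*sqrt(2) ≈ -795.0 - 197.99*I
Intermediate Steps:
o(J, h) = sqrt(2)*sqrt(J) (o(J, h) = sqrt(2*J) = sqrt(2)*sqrt(J))
a(c, M) = 28*c + 28*sqrt(2)*sqrt(M) (a(c, M) = 7*((c + sqrt(2)*sqrt(M))*4) = 7*(4*c + 4*sqrt(2)*sqrt(M)) = 28*c + 28*sqrt(2)*sqrt(M))
(-149 + a(11, -1))*(-5) = (-149 + (28*11 + 28*sqrt(2)*sqrt(-1)))*(-5) = (-149 + (308 + 28*sqrt(2)*I))*(-5) = (-149 + (308 + 28*I*sqrt(2)))*(-5) = (159 + 28*I*sqrt(2))*(-5) = -795 - 140*I*sqrt(2)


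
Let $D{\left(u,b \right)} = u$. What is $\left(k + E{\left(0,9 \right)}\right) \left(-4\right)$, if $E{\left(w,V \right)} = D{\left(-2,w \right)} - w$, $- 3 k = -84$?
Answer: $-104$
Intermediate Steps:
$k = 28$ ($k = \left(- \frac{1}{3}\right) \left(-84\right) = 28$)
$E{\left(w,V \right)} = -2 - w$
$\left(k + E{\left(0,9 \right)}\right) \left(-4\right) = \left(28 - 2\right) \left(-4\right) = 26 \left(-4\right) = -104$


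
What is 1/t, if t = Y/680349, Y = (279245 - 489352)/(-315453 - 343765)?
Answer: 448498307082/210107 ≈ 2.1346e+6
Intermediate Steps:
Y = 210107/659218 (Y = -210107/(-659218) = -210107*(-1/659218) = 210107/659218 ≈ 0.31872)
t = 210107/448498307082 (t = (210107/659218)/680349 = (210107/659218)*(1/680349) = 210107/448498307082 ≈ 4.6847e-7)
1/t = 1/(210107/448498307082) = 448498307082/210107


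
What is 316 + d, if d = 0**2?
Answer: 316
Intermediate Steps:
d = 0
316 + d = 316 + 0 = 316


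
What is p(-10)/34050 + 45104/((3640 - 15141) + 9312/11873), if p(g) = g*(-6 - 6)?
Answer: -607268795676/154975239235 ≈ -3.9185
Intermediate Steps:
p(g) = -12*g (p(g) = g*(-12) = -12*g)
p(-10)/34050 + 45104/((3640 - 15141) + 9312/11873) = -12*(-10)/34050 + 45104/((3640 - 15141) + 9312/11873) = 120*(1/34050) + 45104/(-11501 + 9312*(1/11873)) = 4/1135 + 45104/(-11501 + 9312/11873) = 4/1135 + 45104/(-136542061/11873) = 4/1135 + 45104*(-11873/136542061) = 4/1135 - 535519792/136542061 = -607268795676/154975239235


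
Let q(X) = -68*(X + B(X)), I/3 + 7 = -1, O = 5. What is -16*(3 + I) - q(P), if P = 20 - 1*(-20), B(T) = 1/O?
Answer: 15348/5 ≈ 3069.6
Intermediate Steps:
I = -24 (I = -21 + 3*(-1) = -21 - 3 = -24)
B(T) = ⅕ (B(T) = 1/5 = ⅕)
P = 40 (P = 20 + 20 = 40)
q(X) = -68/5 - 68*X (q(X) = -68*(X + ⅕) = -68*(⅕ + X) = -68/5 - 68*X)
-16*(3 + I) - q(P) = -16*(3 - 24) - (-68/5 - 68*40) = -16*(-21) - (-68/5 - 2720) = 336 - 1*(-13668/5) = 336 + 13668/5 = 15348/5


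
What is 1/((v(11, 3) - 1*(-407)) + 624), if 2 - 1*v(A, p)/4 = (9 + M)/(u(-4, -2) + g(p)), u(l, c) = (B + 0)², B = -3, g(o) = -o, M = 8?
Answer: 3/3083 ≈ 0.00097308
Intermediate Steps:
u(l, c) = 9 (u(l, c) = (-3 + 0)² = (-3)² = 9)
v(A, p) = 8 - 68/(9 - p) (v(A, p) = 8 - 4*(9 + 8)/(9 - p) = 8 - 68/(9 - p))
1/((v(11, 3) - 1*(-407)) + 624) = 1/((4*(-1 + 2*3)/(-9 + 3) - 1*(-407)) + 624) = 1/((4*(-1 + 6)/(-6) + 407) + 624) = 1/((4*(-⅙)*5 + 407) + 624) = 1/((-10/3 + 407) + 624) = 1/(1211/3 + 624) = 1/(3083/3) = 3/3083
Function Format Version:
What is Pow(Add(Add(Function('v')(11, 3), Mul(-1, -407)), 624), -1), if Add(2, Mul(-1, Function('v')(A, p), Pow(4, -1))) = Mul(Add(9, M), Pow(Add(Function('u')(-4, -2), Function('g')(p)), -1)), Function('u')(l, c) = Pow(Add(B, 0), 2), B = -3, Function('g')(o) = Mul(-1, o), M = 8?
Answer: Rational(3, 3083) ≈ 0.00097308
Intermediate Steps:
Function('u')(l, c) = 9 (Function('u')(l, c) = Pow(Add(-3, 0), 2) = Pow(-3, 2) = 9)
Function('v')(A, p) = Add(8, Mul(-68, Pow(Add(9, Mul(-1, p)), -1))) (Function('v')(A, p) = Add(8, Mul(-4, Mul(Add(9, 8), Pow(Add(9, Mul(-1, p)), -1)))) = Add(8, Mul(-4, Mul(17, Pow(Add(9, Mul(-1, p)), -1)))) = Add(8, Mul(-68, Pow(Add(9, Mul(-1, p)), -1))))
Pow(Add(Add(Function('v')(11, 3), Mul(-1, -407)), 624), -1) = Pow(Add(Add(Mul(4, Pow(Add(-9, 3), -1), Add(-1, Mul(2, 3))), Mul(-1, -407)), 624), -1) = Pow(Add(Add(Mul(4, Pow(-6, -1), Add(-1, 6)), 407), 624), -1) = Pow(Add(Add(Mul(4, Rational(-1, 6), 5), 407), 624), -1) = Pow(Add(Add(Rational(-10, 3), 407), 624), -1) = Pow(Add(Rational(1211, 3), 624), -1) = Pow(Rational(3083, 3), -1) = Rational(3, 3083)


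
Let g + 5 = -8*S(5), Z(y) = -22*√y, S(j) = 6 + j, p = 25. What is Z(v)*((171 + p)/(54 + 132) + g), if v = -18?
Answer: 188122*I*√2/31 ≈ 8582.1*I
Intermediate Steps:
g = -93 (g = -5 - 8*(6 + 5) = -5 - 8*11 = -5 - 88 = -93)
Z(v)*((171 + p)/(54 + 132) + g) = (-66*I*√2)*((171 + 25)/(54 + 132) - 93) = (-66*I*√2)*(196/186 - 93) = (-66*I*√2)*(196*(1/186) - 93) = (-66*I*√2)*(98/93 - 93) = -66*I*√2*(-8551/93) = 188122*I*√2/31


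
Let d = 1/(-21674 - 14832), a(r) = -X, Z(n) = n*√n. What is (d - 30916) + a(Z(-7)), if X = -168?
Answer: -1122486489/36506 ≈ -30748.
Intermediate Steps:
Z(n) = n^(3/2)
a(r) = 168 (a(r) = -1*(-168) = 168)
d = -1/36506 (d = 1/(-36506) = -1/36506 ≈ -2.7393e-5)
(d - 30916) + a(Z(-7)) = (-1/36506 - 30916) + 168 = -1128619497/36506 + 168 = -1122486489/36506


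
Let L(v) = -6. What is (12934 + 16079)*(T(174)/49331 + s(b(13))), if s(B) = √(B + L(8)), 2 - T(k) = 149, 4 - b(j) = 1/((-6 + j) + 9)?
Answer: -4264911/49331 + 29013*I*√33/4 ≈ -86.455 + 41667.0*I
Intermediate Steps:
b(j) = 4 - 1/(3 + j) (b(j) = 4 - 1/((-6 + j) + 9) = 4 - 1/(3 + j))
T(k) = -147 (T(k) = 2 - 1*149 = 2 - 149 = -147)
s(B) = √(-6 + B) (s(B) = √(B - 6) = √(-6 + B))
(12934 + 16079)*(T(174)/49331 + s(b(13))) = (12934 + 16079)*(-147/49331 + √(-6 + (11 + 4*13)/(3 + 13))) = 29013*(-147*1/49331 + √(-6 + (11 + 52)/16)) = 29013*(-147/49331 + √(-6 + (1/16)*63)) = 29013*(-147/49331 + √(-6 + 63/16)) = 29013*(-147/49331 + √(-33/16)) = 29013*(-147/49331 + I*√33/4) = -4264911/49331 + 29013*I*√33/4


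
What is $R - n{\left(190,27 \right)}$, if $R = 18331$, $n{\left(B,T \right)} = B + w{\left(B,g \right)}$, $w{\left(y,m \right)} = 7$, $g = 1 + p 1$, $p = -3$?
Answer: $18134$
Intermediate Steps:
$g = -2$ ($g = 1 - 3 = -2$)
$n{\left(B,T \right)} = 7 + B$ ($n{\left(B,T \right)} = B + 7 = 7 + B$)
$R - n{\left(190,27 \right)} = 18331 - \left(7 + 190\right) = 18331 - 197 = 18134$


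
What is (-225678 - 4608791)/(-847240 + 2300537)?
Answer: -4834469/1453297 ≈ -3.3266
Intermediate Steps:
(-225678 - 4608791)/(-847240 + 2300537) = -4834469/1453297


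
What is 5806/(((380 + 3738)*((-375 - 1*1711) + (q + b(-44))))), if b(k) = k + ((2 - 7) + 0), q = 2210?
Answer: 2903/154425 ≈ 0.018799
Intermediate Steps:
b(k) = -5 + k (b(k) = k + (-5 + 0) = k - 5 = -5 + k)
5806/(((380 + 3738)*((-375 - 1*1711) + (q + b(-44))))) = 5806/(((380 + 3738)*((-375 - 1*1711) + (2210 + (-5 - 44))))) = 5806/((4118*((-375 - 1711) + (2210 - 49)))) = 5806/((4118*(-2086 + 2161))) = 5806/((4118*75)) = 5806/308850 = 5806*(1/308850) = 2903/154425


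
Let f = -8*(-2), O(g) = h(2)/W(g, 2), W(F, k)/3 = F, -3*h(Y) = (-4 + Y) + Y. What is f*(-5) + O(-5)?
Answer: -80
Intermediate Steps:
h(Y) = 4/3 - 2*Y/3 (h(Y) = -((-4 + Y) + Y)/3 = -(-4 + 2*Y)/3 = 4/3 - 2*Y/3)
W(F, k) = 3*F
O(g) = 0 (O(g) = (4/3 - 2/3*2)/((3*g)) = (4/3 - 4/3)*(1/(3*g)) = 0*(1/(3*g)) = 0)
f = 16
f*(-5) + O(-5) = 16*(-5) + 0 = -80 + 0 = -80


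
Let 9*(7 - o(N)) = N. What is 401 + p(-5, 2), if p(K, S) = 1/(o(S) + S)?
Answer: 31688/79 ≈ 401.11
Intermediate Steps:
o(N) = 7 - N/9
p(K, S) = 1/(7 + 8*S/9) (p(K, S) = 1/((7 - S/9) + S) = 1/(7 + 8*S/9))
401 + p(-5, 2) = 401 + 9/(63 + 8*2) = 401 + 9/(63 + 16) = 401 + 9/79 = 31688/79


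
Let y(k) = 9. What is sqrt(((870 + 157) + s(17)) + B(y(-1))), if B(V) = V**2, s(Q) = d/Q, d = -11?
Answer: 5*sqrt(12801)/17 ≈ 33.277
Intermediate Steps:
s(Q) = -11/Q
sqrt(((870 + 157) + s(17)) + B(y(-1))) = sqrt(((870 + 157) - 11/17) + 9**2) = sqrt((1027 - 11*1/17) + 81) = sqrt((1027 - 11/17) + 81) = sqrt(17448/17 + 81) = sqrt(18825/17) = 5*sqrt(12801)/17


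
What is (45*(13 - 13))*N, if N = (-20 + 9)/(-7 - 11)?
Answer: 0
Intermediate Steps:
N = 11/18 (N = -11/(-18) = -11*(-1/18) = 11/18 ≈ 0.61111)
(45*(13 - 13))*N = (45*(13 - 13))*(11/18) = (45*0)*(11/18) = 0*(11/18) = 0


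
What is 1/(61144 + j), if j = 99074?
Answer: 1/160218 ≈ 6.2415e-6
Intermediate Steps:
1/(61144 + j) = 1/(61144 + 99074) = 1/160218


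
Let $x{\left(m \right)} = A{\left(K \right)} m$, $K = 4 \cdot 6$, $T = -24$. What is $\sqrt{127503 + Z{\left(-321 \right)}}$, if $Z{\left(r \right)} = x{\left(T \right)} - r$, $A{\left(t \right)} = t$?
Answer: $4 \sqrt{7953} \approx 356.72$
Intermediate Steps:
$K = 24$
$x{\left(m \right)} = 24 m$
$Z{\left(r \right)} = -576 - r$ ($Z{\left(r \right)} = 24 \left(-24\right) - r = -576 - r$)
$\sqrt{127503 + Z{\left(-321 \right)}} = \sqrt{127503 - 255} = \sqrt{127248} = 4 \sqrt{7953}$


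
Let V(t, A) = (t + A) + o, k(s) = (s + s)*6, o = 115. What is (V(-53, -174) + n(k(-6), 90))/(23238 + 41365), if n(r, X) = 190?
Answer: 78/64603 ≈ 0.0012074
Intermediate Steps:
k(s) = 12*s (k(s) = (2*s)*6 = 12*s)
V(t, A) = 115 + A + t (V(t, A) = (t + A) + 115 = (A + t) + 115 = 115 + A + t)
(V(-53, -174) + n(k(-6), 90))/(23238 + 41365) = ((115 - 174 - 53) + 190)/(23238 + 41365) = (-112 + 190)/64603 = 78*(1/64603) = 78/64603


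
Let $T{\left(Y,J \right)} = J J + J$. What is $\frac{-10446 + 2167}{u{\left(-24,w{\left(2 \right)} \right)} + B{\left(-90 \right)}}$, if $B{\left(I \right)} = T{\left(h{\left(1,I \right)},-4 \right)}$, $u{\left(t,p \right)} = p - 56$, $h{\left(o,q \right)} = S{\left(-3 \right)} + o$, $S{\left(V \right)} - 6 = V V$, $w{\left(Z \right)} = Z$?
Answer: $\frac{8279}{42} \approx 197.12$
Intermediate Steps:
$S{\left(V \right)} = 6 + V^{2}$ ($S{\left(V \right)} = 6 + V V = 6 + V^{2}$)
$h{\left(o,q \right)} = 15 + o$ ($h{\left(o,q \right)} = \left(6 + \left(-3\right)^{2}\right) + o = \left(6 + 9\right) + o = 15 + o$)
$u{\left(t,p \right)} = -56 + p$ ($u{\left(t,p \right)} = p - 56 = -56 + p$)
$T{\left(Y,J \right)} = J + J^{2}$ ($T{\left(Y,J \right)} = J^{2} + J = J + J^{2}$)
$B{\left(I \right)} = 12$ ($B{\left(I \right)} = - 4 \left(1 - 4\right) = \left(-4\right) \left(-3\right) = 12$)
$\frac{-10446 + 2167}{u{\left(-24,w{\left(2 \right)} \right)} + B{\left(-90 \right)}} = \frac{-10446 + 2167}{\left(-56 + 2\right) + 12} = - \frac{8279}{-54 + 12} = - \frac{8279}{-42} = \left(-8279\right) \left(- \frac{1}{42}\right) = \frac{8279}{42}$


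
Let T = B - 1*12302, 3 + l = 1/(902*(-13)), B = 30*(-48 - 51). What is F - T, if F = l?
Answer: 179044293/11726 ≈ 15269.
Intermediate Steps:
B = -2970 (B = 30*(-99) = -2970)
l = -35179/11726 (l = -3 + 1/(902*(-13)) = -3 + 1/(-11726) = -3 - 1/11726 = -35179/11726 ≈ -3.0001)
T = -15272 (T = -2970 - 1*12302 = -2970 - 12302 = -15272)
F = -35179/11726 ≈ -3.0001
F - T = -35179/11726 - 1*(-15272) = -35179/11726 + 15272 = 179044293/11726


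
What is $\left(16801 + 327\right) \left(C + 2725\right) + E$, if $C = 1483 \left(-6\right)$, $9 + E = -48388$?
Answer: $-105779541$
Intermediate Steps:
$E = -48397$ ($E = -9 - 48388 = -48397$)
$C = -8898$
$\left(16801 + 327\right) \left(C + 2725\right) + E = \left(16801 + 327\right) \left(-8898 + 2725\right) - 48397 = 17128 \left(-6173\right) - 48397 = -105731144 - 48397 = -105779541$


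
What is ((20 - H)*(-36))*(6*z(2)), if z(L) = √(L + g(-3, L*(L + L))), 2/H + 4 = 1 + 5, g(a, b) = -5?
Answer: -4104*I*√3 ≈ -7108.3*I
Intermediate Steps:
H = 1 (H = 2/(-4 + (1 + 5)) = 2/(-4 + 6) = 2/2 = 2*(½) = 1)
z(L) = √(-5 + L) (z(L) = √(L - 5) = √(-5 + L))
((20 - H)*(-36))*(6*z(2)) = ((20 - 1*1)*(-36))*(6*√(-5 + 2)) = ((20 - 1)*(-36))*(6*√(-3)) = (19*(-36))*(6*(I*√3)) = -4104*I*√3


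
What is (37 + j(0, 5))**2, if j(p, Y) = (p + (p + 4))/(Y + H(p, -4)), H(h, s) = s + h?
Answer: 1681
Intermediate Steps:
H(h, s) = h + s
j(p, Y) = (4 + 2*p)/(-4 + Y + p) (j(p, Y) = (p + (p + 4))/(Y + (p - 4)) = (p + (4 + p))/(Y + (-4 + p)) = (4 + 2*p)/(-4 + Y + p))
(37 + j(0, 5))**2 = (37 + 2*(2 + 0)/(-4 + 5 + 0))**2 = (37 + 2*2/1)**2 = (37 + 2*1*2)**2 = (37 + 4)**2 = 41**2 = 1681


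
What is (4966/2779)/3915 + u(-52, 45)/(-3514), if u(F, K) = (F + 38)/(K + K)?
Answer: 546941/1092330414 ≈ 0.00050071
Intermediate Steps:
u(F, K) = (38 + F)/(2*K) (u(F, K) = (38 + F)/((2*K)) = (38 + F)*(1/(2*K)) = (38 + F)/(2*K))
(4966/2779)/3915 + u(-52, 45)/(-3514) = (4966/2779)/3915 + ((½)*(38 - 52)/45)/(-3514) = (4966*(1/2779))*(1/3915) + ((½)*(1/45)*(-14))*(-1/3514) = (4966/2779)*(1/3915) - 7/45*(-1/3514) = 4966/10879785 + 1/22590 = 546941/1092330414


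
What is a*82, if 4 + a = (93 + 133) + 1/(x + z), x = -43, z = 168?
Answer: 2275582/125 ≈ 18205.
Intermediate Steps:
a = 27751/125 (a = -4 + ((93 + 133) + 1/(-43 + 168)) = -4 + (226 + 1/125) = -4 + 28251/125 = 27751/125 ≈ 222.01)
a*82 = (27751/125)*82 = 2275582/125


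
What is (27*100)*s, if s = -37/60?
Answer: -1665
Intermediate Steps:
s = -37/60 (s = -37*1/60 = -37/60 ≈ -0.61667)
(27*100)*s = (27*100)*(-37/60) = 2700*(-37/60) = -1665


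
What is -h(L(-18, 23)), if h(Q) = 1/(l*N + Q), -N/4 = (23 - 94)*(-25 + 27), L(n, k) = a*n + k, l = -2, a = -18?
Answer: 1/789 ≈ 0.0012674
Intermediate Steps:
L(n, k) = k - 18*n (L(n, k) = -18*n + k = k - 18*n)
N = 568 (N = -4*(23 - 94)*(-25 + 27) = -(-284)*2 = -4*(-142) = 568)
h(Q) = 1/(-1136 + Q) (h(Q) = 1/(-2*568 + Q) = 1/(-1136 + Q))
-h(L(-18, 23)) = -1/(-1136 + (23 - 18*(-18))) = -1/(-1136 + (23 + 324)) = -1/(-1136 + 347) = -1/(-789) = -1*(-1/789) = 1/789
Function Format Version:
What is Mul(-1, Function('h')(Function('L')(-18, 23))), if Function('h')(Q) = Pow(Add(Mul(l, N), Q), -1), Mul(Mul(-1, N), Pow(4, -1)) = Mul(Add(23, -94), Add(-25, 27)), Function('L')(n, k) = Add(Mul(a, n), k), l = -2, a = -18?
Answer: Rational(1, 789) ≈ 0.0012674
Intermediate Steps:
Function('L')(n, k) = Add(k, Mul(-18, n)) (Function('L')(n, k) = Add(Mul(-18, n), k) = Add(k, Mul(-18, n)))
N = 568 (N = Mul(-4, Mul(Add(23, -94), Add(-25, 27))) = Mul(-4, Mul(-71, 2)) = Mul(-4, -142) = 568)
Function('h')(Q) = Pow(Add(-1136, Q), -1) (Function('h')(Q) = Pow(Add(Mul(-2, 568), Q), -1) = Pow(Add(-1136, Q), -1))
Mul(-1, Function('h')(Function('L')(-18, 23))) = Mul(-1, Pow(Add(-1136, Add(23, Mul(-18, -18))), -1)) = Mul(-1, Pow(Add(-1136, Add(23, 324)), -1)) = Mul(-1, Pow(Add(-1136, 347), -1)) = Mul(-1, Pow(-789, -1)) = Mul(-1, Rational(-1, 789)) = Rational(1, 789)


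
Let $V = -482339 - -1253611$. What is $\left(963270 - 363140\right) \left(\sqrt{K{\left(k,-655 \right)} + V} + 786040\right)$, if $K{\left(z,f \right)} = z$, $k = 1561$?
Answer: $471726185200 + 600130 \sqrt{772833} \approx 4.7225 \cdot 10^{11}$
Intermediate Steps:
$V = 771272$ ($V = -482339 + 1253611 = 771272$)
$\left(963270 - 363140\right) \left(\sqrt{K{\left(k,-655 \right)} + V} + 786040\right) = \left(963270 - 363140\right) \left(\sqrt{1561 + 771272} + 786040\right) = 600130 \left(\sqrt{772833} + 786040\right) = 600130 \left(786040 + \sqrt{772833}\right) = 471726185200 + 600130 \sqrt{772833}$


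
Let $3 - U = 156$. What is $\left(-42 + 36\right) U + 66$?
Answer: $984$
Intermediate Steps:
$U = -153$ ($U = 3 - 156 = -153$)
$\left(-42 + 36\right) U + 66 = \left(-42 + 36\right) \left(-153\right) + 66 = \left(-6\right) \left(-153\right) + 66 = 918 + 66 = 984$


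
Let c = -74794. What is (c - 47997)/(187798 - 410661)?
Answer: 122791/222863 ≈ 0.55097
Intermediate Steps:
(c - 47997)/(187798 - 410661) = (-74794 - 47997)/(187798 - 410661) = -122791/(-222863) = -122791*(-1/222863) = 122791/222863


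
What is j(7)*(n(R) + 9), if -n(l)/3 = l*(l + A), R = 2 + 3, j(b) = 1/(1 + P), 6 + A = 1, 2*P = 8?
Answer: 9/5 ≈ 1.8000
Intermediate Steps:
P = 4 (P = (½)*8 = 4)
A = -5 (A = -6 + 1 = -5)
j(b) = ⅕ (j(b) = 1/(1 + 4) = 1/5 = ⅕)
R = 5
n(l) = -3*l*(-5 + l) (n(l) = -3*l*(l - 5) = -3*l*(-5 + l))
j(7)*(n(R) + 9) = (3*5*(5 - 1*5) + 9)/5 = (3*5*(5 - 5) + 9)/5 = (3*5*0 + 9)/5 = (0 + 9)/5 = (⅕)*9 = 9/5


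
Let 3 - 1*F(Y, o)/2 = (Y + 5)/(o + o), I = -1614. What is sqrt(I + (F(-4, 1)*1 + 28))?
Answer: I*sqrt(1581) ≈ 39.762*I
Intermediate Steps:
F(Y, o) = 6 - (5 + Y)/o (F(Y, o) = 6 - 2*(Y + 5)/(o + o) = 6 - 2*(5 + Y)/(2*o) = 6 - 2*(5 + Y)*1/(2*o) = 6 - (5 + Y)/o)
sqrt(I + (F(-4, 1)*1 + 28)) = sqrt(-1614 + (((-5 - 1*(-4) + 6*1)/1)*1 + 28)) = sqrt(-1614 + ((1*(-5 + 4 + 6))*1 + 28)) = sqrt(-1614 + ((1*5)*1 + 28)) = sqrt(-1614 + (5*1 + 28)) = sqrt(-1614 + (5 + 28)) = sqrt(-1614 + 33) = sqrt(-1581) = I*sqrt(1581)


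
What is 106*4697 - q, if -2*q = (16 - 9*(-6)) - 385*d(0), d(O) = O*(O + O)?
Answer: 497917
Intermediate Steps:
d(O) = 2*O**2 (d(O) = O*(2*O) = 2*O**2)
q = -35 (q = -((16 - 9*(-6)) - 770*0**2)/2 = -((16 + 54) - 770*0)/2 = -(70 - 385*0)/2 = -(70 + 0)/2 = -1/2*70 = -35)
106*4697 - q = 106*4697 - 1*(-35) = 497882 + 35 = 497917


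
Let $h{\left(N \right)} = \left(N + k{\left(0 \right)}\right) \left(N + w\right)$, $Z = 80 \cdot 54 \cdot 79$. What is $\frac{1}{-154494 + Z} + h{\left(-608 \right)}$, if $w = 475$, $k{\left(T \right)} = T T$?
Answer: $\frac{15104263105}{186786} \approx 80864.0$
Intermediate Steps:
$k{\left(T \right)} = T^{2}$
$Z = 341280$ ($Z = 4320 \cdot 79 = 341280$)
$h{\left(N \right)} = N \left(475 + N\right)$ ($h{\left(N \right)} = \left(N + 0^{2}\right) \left(N + 475\right) = \left(N + 0\right) \left(475 + N\right) = N \left(475 + N\right)$)
$\frac{1}{-154494 + Z} + h{\left(-608 \right)} = \frac{1}{-154494 + 341280} - 608 \left(475 - 608\right) = \frac{1}{186786} - -80864 = \frac{1}{186786} + 80864 = \frac{15104263105}{186786}$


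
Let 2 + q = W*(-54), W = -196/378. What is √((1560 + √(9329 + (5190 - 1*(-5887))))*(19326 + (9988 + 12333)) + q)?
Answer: √(64969346 + 41647*√20406) ≈ 8421.3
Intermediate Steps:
W = -14/27 (W = -196*1/378 = -14/27 ≈ -0.51852)
q = 26 (q = -2 - 14/27*(-54) = -2 + 28 = 26)
√((1560 + √(9329 + (5190 - 1*(-5887))))*(19326 + (9988 + 12333)) + q) = √((1560 + √(9329 + (5190 - 1*(-5887))))*(19326 + (9988 + 12333)) + 26) = √((1560 + √(9329 + (5190 + 5887)))*(19326 + 22321) + 26) = √((1560 + √(9329 + 11077))*41647 + 26) = √((1560 + √20406)*41647 + 26) = √((64969320 + 41647*√20406) + 26) = √(64969346 + 41647*√20406)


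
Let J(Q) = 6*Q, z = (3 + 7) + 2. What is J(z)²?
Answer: 5184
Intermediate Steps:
z = 12 (z = 10 + 2 = 12)
J(z)² = (6*12)² = 72² = 5184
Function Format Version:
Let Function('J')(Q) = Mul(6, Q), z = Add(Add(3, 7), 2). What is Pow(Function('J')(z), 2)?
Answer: 5184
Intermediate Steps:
z = 12 (z = Add(10, 2) = 12)
Pow(Function('J')(z), 2) = Pow(Mul(6, 12), 2) = Pow(72, 2) = 5184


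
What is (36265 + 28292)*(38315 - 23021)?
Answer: 987334758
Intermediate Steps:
(36265 + 28292)*(38315 - 23021) = 64557*15294 = 987334758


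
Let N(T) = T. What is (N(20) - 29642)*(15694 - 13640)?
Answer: -60843588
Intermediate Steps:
(N(20) - 29642)*(15694 - 13640) = (20 - 29642)*(15694 - 13640) = -29622*2054 = -60843588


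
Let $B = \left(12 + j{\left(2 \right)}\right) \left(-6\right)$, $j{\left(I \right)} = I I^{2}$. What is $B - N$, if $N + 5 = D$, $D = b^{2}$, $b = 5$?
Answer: $-140$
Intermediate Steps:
$j{\left(I \right)} = I^{3}$
$D = 25$ ($D = 5^{2} = 25$)
$N = 20$ ($N = -5 + 25 = 20$)
$B = -120$ ($B = \left(12 + 2^{3}\right) \left(-6\right) = \left(12 + 8\right) \left(-6\right) = 20 \left(-6\right) = -120$)
$B - N = -120 - 20 = -140$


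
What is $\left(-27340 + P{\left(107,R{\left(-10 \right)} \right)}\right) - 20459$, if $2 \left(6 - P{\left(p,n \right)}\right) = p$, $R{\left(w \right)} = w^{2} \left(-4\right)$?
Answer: $- \frac{95693}{2} \approx -47847.0$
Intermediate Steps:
$R{\left(w \right)} = - 4 w^{2}$
$P{\left(p,n \right)} = 6 - \frac{p}{2}$
$\left(-27340 + P{\left(107,R{\left(-10 \right)} \right)}\right) - 20459 = \left(-27340 + \left(6 - \frac{107}{2}\right)\right) - 20459 = \left(-27340 - \frac{95}{2}\right) - 20459 = - \frac{54775}{2} - 20459 = - \frac{95693}{2}$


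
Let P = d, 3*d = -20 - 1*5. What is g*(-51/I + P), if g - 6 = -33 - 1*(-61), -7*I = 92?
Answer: -20893/138 ≈ -151.40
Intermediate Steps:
I = -92/7 (I = -1/7*92 = -92/7 ≈ -13.143)
g = 34 (g = 6 + (-33 - 1*(-61)) = 6 + (-33 + 61) = 6 + 28 = 34)
d = -25/3 (d = (-20 - 1*5)/3 = (-20 - 5)/3 = (1/3)*(-25) = -25/3 ≈ -8.3333)
P = -25/3 ≈ -8.3333
g*(-51/I + P) = 34*(-51/(-92/7) - 25/3) = 34*(-51*(-7/92) - 25/3) = 34*(357/92 - 25/3) = 34*(-1229/276) = -20893/138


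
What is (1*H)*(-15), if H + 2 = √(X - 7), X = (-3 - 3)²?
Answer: 30 - 15*√29 ≈ -50.777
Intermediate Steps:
X = 36 (X = (-6)² = 36)
H = -2 + √29 (H = -2 + √(36 - 7) = -2 + √29 ≈ 3.3852)
(1*H)*(-15) = (1*(-2 + √29))*(-15) = (-2 + √29)*(-15) = 30 - 15*√29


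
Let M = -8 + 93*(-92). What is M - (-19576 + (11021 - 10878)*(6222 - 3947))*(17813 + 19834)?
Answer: -11510541167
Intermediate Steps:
M = -8564 (M = -8 - 8556 = -8564)
M - (-19576 + (11021 - 10878)*(6222 - 3947))*(17813 + 19834) = -8564 - (-19576 + (11021 - 10878)*(6222 - 3947))*(17813 + 19834) = -8564 - (-19576 + 143*2275)*37647 = -8564 - (-19576 + 325325)*37647 = -8564 - 305749*37647 = -8564 - 1*11510532603 = -8564 - 11510532603 = -11510541167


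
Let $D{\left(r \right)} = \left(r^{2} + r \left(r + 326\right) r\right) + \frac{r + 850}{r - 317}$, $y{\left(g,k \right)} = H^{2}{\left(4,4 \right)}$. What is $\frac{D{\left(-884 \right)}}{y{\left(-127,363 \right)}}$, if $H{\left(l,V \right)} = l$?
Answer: $- \frac{261380230679}{9608} \approx -2.7204 \cdot 10^{7}$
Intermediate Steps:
$y{\left(g,k \right)} = 16$ ($y{\left(g,k \right)} = 4^{2} = 16$)
$D{\left(r \right)} = r^{2} + r^{2} \left(326 + r\right) + \frac{850 + r}{-317 + r}$ ($D{\left(r \right)} = \left(r^{2} + r \left(326 + r\right) r\right) + \frac{850 + r}{-317 + r} = \left(r^{2} + r^{2} \left(326 + r\right)\right) + \frac{850 + r}{-317 + r} = r^{2} + r^{2} \left(326 + r\right) + \frac{850 + r}{-317 + r}$)
$\frac{D{\left(-884 \right)}}{y{\left(-127,363 \right)}} = \frac{\frac{1}{-317 - 884} \left(850 - 884 + \left(-884\right)^{4} - 103659 \left(-884\right)^{2} + 10 \left(-884\right)^{3}\right)}{16} = \frac{850 - 884 + 610673479936 - 81004947504 + 10 \left(-690807104\right)}{-1201} \cdot \frac{1}{16} = - \frac{850 - 884 + 610673479936 - 81004947504 - 6908071040}{1201} \cdot \frac{1}{16} = \left(- \frac{1}{1201}\right) 522760461358 \cdot \frac{1}{16} = \left(- \frac{522760461358}{1201}\right) \frac{1}{16} = - \frac{261380230679}{9608}$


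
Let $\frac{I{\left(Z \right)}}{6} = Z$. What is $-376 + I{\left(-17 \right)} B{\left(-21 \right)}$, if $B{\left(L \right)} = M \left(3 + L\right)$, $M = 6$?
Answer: $10640$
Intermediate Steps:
$I{\left(Z \right)} = 6 Z$
$B{\left(L \right)} = 18 + 6 L$ ($B{\left(L \right)} = 6 \left(3 + L\right) = 18 + 6 L$)
$-376 + I{\left(-17 \right)} B{\left(-21 \right)} = -376 + 6 \left(-17\right) \left(18 + 6 \left(-21\right)\right) = -376 - 102 \left(18 - 126\right) = -376 - -11016 = -376 + 11016 = 10640$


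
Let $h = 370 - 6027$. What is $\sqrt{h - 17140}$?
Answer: $3 i \sqrt{2533} \approx 150.99 i$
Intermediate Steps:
$h = -5657$
$\sqrt{h - 17140} = \sqrt{-5657 - 17140} = \sqrt{-22797} = 3 i \sqrt{2533}$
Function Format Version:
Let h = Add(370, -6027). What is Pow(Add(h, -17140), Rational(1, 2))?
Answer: Mul(3, I, Pow(2533, Rational(1, 2))) ≈ Mul(150.99, I)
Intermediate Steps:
h = -5657
Pow(Add(h, -17140), Rational(1, 2)) = Pow(Add(-5657, -17140), Rational(1, 2)) = Pow(-22797, Rational(1, 2)) = Mul(3, I, Pow(2533, Rational(1, 2)))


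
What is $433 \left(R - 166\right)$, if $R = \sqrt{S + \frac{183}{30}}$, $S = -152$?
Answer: $-71878 + \frac{433 i \sqrt{14590}}{10} \approx -71878.0 + 5230.2 i$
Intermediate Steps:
$R = \frac{i \sqrt{14590}}{10}$ ($R = \sqrt{-152 + \frac{183}{30}} = \sqrt{-152 + 183 \cdot \frac{1}{30}} = \sqrt{-152 + \frac{61}{10}} = \sqrt{- \frac{1459}{10}} = \frac{i \sqrt{14590}}{10} \approx 12.079 i$)
$433 \left(R - 166\right) = 433 \left(\frac{i \sqrt{14590}}{10} - 166\right) = 433 \left(-166 + \frac{i \sqrt{14590}}{10}\right) = -71878 + \frac{433 i \sqrt{14590}}{10}$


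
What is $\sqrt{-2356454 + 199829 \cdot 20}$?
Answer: $\sqrt{1640126} \approx 1280.7$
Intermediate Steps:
$\sqrt{-2356454 + 199829 \cdot 20} = \sqrt{-2356454 + 3996580} = \sqrt{1640126}$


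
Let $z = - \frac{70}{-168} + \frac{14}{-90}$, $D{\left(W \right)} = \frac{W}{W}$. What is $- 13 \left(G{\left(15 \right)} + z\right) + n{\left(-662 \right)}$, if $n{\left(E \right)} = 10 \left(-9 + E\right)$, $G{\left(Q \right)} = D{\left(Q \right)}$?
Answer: $- \frac{1210751}{180} \approx -6726.4$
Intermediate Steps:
$D{\left(W \right)} = 1$
$z = \frac{47}{180}$ ($z = \left(-70\right) \left(- \frac{1}{168}\right) + 14 \left(- \frac{1}{90}\right) = \frac{5}{12} - \frac{7}{45} = \frac{47}{180} \approx 0.26111$)
$G{\left(Q \right)} = 1$
$n{\left(E \right)} = -90 + 10 E$
$- 13 \left(G{\left(15 \right)} + z\right) + n{\left(-662 \right)} = - 13 \left(1 + \frac{47}{180}\right) + \left(-90 + 10 \left(-662\right)\right) = \left(-13\right) \frac{227}{180} - 6710 = - \frac{2951}{180} - 6710 = - \frac{1210751}{180}$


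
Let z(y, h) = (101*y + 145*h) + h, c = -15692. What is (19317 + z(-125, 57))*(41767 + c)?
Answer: 391490050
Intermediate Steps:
z(y, h) = 101*y + 146*h
(19317 + z(-125, 57))*(41767 + c) = (19317 + (101*(-125) + 146*57))*(41767 - 15692) = (19317 + (-12625 + 8322))*26075 = (19317 - 4303)*26075 = 15014*26075 = 391490050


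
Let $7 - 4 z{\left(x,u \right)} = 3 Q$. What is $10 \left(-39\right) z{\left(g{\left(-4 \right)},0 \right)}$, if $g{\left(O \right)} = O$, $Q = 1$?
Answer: $-390$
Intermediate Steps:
$z{\left(x,u \right)} = 1$ ($z{\left(x,u \right)} = \frac{7}{4} - \frac{3 \cdot 1}{4} = \frac{7}{4} - \frac{3}{4} = 1$)
$10 \left(-39\right) z{\left(g{\left(-4 \right)},0 \right)} = 10 \left(-39\right) 1 = \left(-390\right) 1 = -390$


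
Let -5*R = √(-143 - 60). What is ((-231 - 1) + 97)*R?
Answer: 27*I*√203 ≈ 384.69*I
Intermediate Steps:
R = -I*√203/5 (R = -√(-143 - 60)/5 = -I*√203/5 ≈ -2.8496*I)
((-231 - 1) + 97)*R = ((-231 - 1) + 97)*(-I*√203/5) = (-232 + 97)*(-I*√203/5) = -(-27)*I*√203 = 27*I*√203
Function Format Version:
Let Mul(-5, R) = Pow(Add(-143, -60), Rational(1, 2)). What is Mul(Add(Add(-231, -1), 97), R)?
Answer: Mul(27, I, Pow(203, Rational(1, 2))) ≈ Mul(384.69, I)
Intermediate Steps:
R = Mul(Rational(-1, 5), I, Pow(203, Rational(1, 2))) (R = Mul(Rational(-1, 5), Pow(Add(-143, -60), Rational(1, 2))) = Mul(Rational(-1, 5), Pow(-203, Rational(1, 2))) = Mul(Rational(-1, 5), Mul(I, Pow(203, Rational(1, 2)))) = Mul(Rational(-1, 5), I, Pow(203, Rational(1, 2))) ≈ Mul(-2.8496, I))
Mul(Add(Add(-231, -1), 97), R) = Mul(Add(Add(-231, -1), 97), Mul(Rational(-1, 5), I, Pow(203, Rational(1, 2)))) = Mul(Add(-232, 97), Mul(Rational(-1, 5), I, Pow(203, Rational(1, 2)))) = Mul(-135, Mul(Rational(-1, 5), I, Pow(203, Rational(1, 2)))) = Mul(27, I, Pow(203, Rational(1, 2)))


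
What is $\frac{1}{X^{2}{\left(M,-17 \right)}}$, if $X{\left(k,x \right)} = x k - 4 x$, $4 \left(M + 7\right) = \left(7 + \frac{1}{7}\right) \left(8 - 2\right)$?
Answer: $\frac{49}{1156} \approx 0.042388$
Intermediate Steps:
$M = \frac{26}{7}$ ($M = -7 + \frac{\left(7 + \frac{1}{7}\right) \left(8 - 2\right)}{4} = -7 + \frac{\left(7 + \frac{1}{7}\right) 6}{4} = -7 + \frac{\frac{50}{7} \cdot 6}{4} = -7 + \frac{1}{4} \cdot \frac{300}{7} = -7 + \frac{75}{7} = \frac{26}{7} \approx 3.7143$)
$X{\left(k,x \right)} = - 4 x + k x$ ($X{\left(k,x \right)} = k x - 4 x = - 4 x + k x$)
$\frac{1}{X^{2}{\left(M,-17 \right)}} = \frac{1}{\left(- 17 \left(-4 + \frac{26}{7}\right)\right)^{2}} = \frac{1}{\left(\left(-17\right) \left(- \frac{2}{7}\right)\right)^{2}} = \frac{1}{\left(\frac{34}{7}\right)^{2}} = \frac{1}{\frac{1156}{49}} = \frac{49}{1156}$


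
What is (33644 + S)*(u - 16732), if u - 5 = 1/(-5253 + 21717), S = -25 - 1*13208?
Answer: -5621053197397/16464 ≈ -3.4141e+8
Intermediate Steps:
S = -13233 (S = -25 - 13208 = -13233)
u = 82321/16464 (u = 5 + 1/(-5253 + 21717) = 5 + 1/16464 = 82321/16464 ≈ 5.0001)
(33644 + S)*(u - 16732) = (33644 - 13233)*(82321/16464 - 16732) = 20411*(-275393327/16464) = -5621053197397/16464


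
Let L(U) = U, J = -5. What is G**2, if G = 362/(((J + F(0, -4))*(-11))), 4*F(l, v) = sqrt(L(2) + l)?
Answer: 2096704/(121*(20 - sqrt(2))**2) ≈ 50.164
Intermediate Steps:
F(l, v) = sqrt(2 + l)/4
G = 362/(55 - 11*sqrt(2)/4) (G = 362/(((-5 + sqrt(2 + 0)/4)*(-11))) = 362/(((-5 + sqrt(2)/4)*(-11))) = 362/(55 - 11*sqrt(2)/4) ≈ 7.0826)
G**2 = (14480/2189 + 724*sqrt(2)/2189)**2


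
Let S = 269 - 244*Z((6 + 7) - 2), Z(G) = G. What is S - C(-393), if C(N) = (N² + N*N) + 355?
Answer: -311668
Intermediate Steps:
C(N) = 355 + 2*N² (C(N) = (N² + N²) + 355 = 2*N² + 355 = 355 + 2*N²)
S = -2415 (S = 269 - 244*((6 + 7) - 2) = 269 - 244*(13 - 2) = 269 - 244*11 = 269 - 2684 = -2415)
S - C(-393) = -2415 - (355 + 2*(-393)²) = -2415 - (355 + 2*154449) = -2415 - (355 + 308898) = -2415 - 1*309253 = -2415 - 309253 = -311668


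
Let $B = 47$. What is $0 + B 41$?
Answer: $1927$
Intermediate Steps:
$0 + B 41 = 0 + 47 \cdot 41 = 0 + 1927 = 1927$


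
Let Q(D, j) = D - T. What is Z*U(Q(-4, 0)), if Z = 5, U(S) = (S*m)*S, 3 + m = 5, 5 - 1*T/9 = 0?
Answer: 24010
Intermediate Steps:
T = 45 (T = 45 - 9*0 = 45 + 0 = 45)
m = 2 (m = -3 + 5 = 2)
Q(D, j) = -45 + D (Q(D, j) = D - 1*45 = D - 45 = -45 + D)
U(S) = 2*S**2 (U(S) = (S*2)*S = (2*S)*S = 2*S**2)
Z*U(Q(-4, 0)) = 5*(2*(-45 - 4)**2) = 5*(2*(-49)**2) = 5*(2*2401) = 5*4802 = 24010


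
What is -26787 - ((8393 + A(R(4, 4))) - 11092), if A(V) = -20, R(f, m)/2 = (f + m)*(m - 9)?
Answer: -24068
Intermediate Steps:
R(f, m) = 2*(-9 + m)*(f + m) (R(f, m) = 2*((f + m)*(m - 9)) = 2*((f + m)*(-9 + m)) = 2*((-9 + m)*(f + m)) = 2*(-9 + m)*(f + m))
-26787 - ((8393 + A(R(4, 4))) - 11092) = -26787 - ((8393 - 20) - 11092) = -26787 - (8373 - 11092) = -26787 - 1*(-2719) = -26787 + 2719 = -24068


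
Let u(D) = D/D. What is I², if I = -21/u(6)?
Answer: 441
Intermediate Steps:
u(D) = 1
I = -21 (I = -21/1 = -21*1 = -21)
I² = (-21)² = 441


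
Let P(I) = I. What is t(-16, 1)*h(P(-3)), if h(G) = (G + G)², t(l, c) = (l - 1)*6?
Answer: -3672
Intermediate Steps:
t(l, c) = -6 + 6*l (t(l, c) = (-1 + l)*6 = -6 + 6*l)
h(G) = 4*G² (h(G) = (2*G)² = 4*G²)
t(-16, 1)*h(P(-3)) = (-6 + 6*(-16))*(4*(-3)²) = (-6 - 96)*(4*9) = -102*36 = -3672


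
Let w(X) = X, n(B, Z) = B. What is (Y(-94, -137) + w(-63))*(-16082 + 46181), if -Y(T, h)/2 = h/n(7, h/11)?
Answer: -5026533/7 ≈ -7.1808e+5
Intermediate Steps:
Y(T, h) = -2*h/7
(Y(-94, -137) + w(-63))*(-16082 + 46181) = (-2/7*(-137) - 63)*(-16082 + 46181) = (274/7 - 63)*30099 = -167/7*30099 = -5026533/7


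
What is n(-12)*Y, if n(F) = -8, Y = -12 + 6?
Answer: 48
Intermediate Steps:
Y = -6
n(-12)*Y = -8*(-6) = 48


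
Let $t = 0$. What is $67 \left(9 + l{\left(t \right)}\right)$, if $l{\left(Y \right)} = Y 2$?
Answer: $603$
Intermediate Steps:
$l{\left(Y \right)} = 2 Y$
$67 \left(9 + l{\left(t \right)}\right) = 67 \left(9 + 2 \cdot 0\right) = 67 \left(9 + 0\right) = 67 \cdot 9 = 603$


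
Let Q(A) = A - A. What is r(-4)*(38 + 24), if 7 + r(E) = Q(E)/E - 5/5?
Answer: -496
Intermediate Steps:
Q(A) = 0
r(E) = -8 (r(E) = -7 + (0/E - 5/5) = -7 + (0 - 5*⅕) = -7 + (0 - 1) = -7 - 1 = -8)
r(-4)*(38 + 24) = -8*(38 + 24) = -8*62 = -496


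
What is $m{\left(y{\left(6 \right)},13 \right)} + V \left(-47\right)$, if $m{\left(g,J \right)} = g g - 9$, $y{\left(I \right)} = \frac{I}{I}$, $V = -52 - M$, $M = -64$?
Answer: $-572$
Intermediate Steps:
$V = 12$ ($V = -52 - -64 = -52 + 64 = 12$)
$y{\left(I \right)} = 1$
$m{\left(g,J \right)} = -9 + g^{2}$ ($m{\left(g,J \right)} = g^{2} - 9 = -9 + g^{2}$)
$m{\left(y{\left(6 \right)},13 \right)} + V \left(-47\right) = \left(-9 + 1^{2}\right) + 12 \left(-47\right) = \left(-9 + 1\right) - 564 = -8 - 564 = -572$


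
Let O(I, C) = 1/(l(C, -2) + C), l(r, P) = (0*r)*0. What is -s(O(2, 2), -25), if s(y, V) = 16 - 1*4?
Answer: -12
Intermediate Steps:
l(r, P) = 0 (l(r, P) = 0*0 = 0)
O(I, C) = 1/C (O(I, C) = 1/(0 + C) = 1/C)
s(y, V) = 12 (s(y, V) = 16 - 4 = 12)
-s(O(2, 2), -25) = -1*12 = -12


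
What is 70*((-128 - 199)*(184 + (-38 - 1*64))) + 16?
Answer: -1876964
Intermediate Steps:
70*((-128 - 199)*(184 + (-38 - 1*64))) + 16 = 70*(-327*(184 + (-38 - 64))) + 16 = 70*(-327*(184 - 102)) + 16 = 70*(-327*82) + 16 = 70*(-26814) + 16 = -1876980 + 16 = -1876964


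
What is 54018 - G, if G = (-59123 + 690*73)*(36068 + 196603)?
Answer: 2036623281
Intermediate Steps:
G = -2036569263 (G = (-59123 + 50370)*232671 = -8753*232671 = -2036569263)
54018 - G = 54018 - 1*(-2036569263) = 54018 + 2036569263 = 2036623281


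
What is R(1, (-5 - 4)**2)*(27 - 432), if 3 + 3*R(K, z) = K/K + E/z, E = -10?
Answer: 860/3 ≈ 286.67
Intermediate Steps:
R(K, z) = -2/3 - 10/(3*z) (R(K, z) = -1 + (K/K - 10/z)/3 = -1 + (1 - 10/z)/3 = -1 + (1/3 - 10/(3*z)) = -2/3 - 10/(3*z))
R(1, (-5 - 4)**2)*(27 - 432) = (2*(-5 - (-5 - 4)**2)/(3*((-5 - 4)**2)))*(27 - 432) = (2*(-5 - 1*(-9)**2)/(3*((-9)**2)))*(-405) = ((2/3)*(-5 - 1*81)/81)*(-405) = ((2/3)*(1/81)*(-5 - 81))*(-405) = ((2/3)*(1/81)*(-86))*(-405) = -172/243*(-405) = 860/3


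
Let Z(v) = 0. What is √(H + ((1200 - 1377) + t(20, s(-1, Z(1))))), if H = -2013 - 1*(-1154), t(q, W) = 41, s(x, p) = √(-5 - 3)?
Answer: I*√995 ≈ 31.544*I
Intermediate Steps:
s(x, p) = 2*I*√2 (s(x, p) = √(-8) = 2*I*√2)
H = -859 (H = -2013 + 1154 = -859)
√(H + ((1200 - 1377) + t(20, s(-1, Z(1))))) = √(-859 + ((1200 - 1377) + 41)) = √(-859 + (-177 + 41)) = √(-859 - 136) = √(-995) = I*√995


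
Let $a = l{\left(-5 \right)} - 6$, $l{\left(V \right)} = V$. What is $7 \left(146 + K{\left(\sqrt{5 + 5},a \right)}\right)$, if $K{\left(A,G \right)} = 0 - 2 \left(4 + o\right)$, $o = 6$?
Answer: $882$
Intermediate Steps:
$a = -11$ ($a = -5 - 6 = -11$)
$K{\left(A,G \right)} = -20$ ($K{\left(A,G \right)} = 0 - 2 \left(4 + 6\right) = 0 - 20 = -20$)
$7 \left(146 + K{\left(\sqrt{5 + 5},a \right)}\right) = 7 \left(146 - 20\right) = 7 \cdot 126 = 882$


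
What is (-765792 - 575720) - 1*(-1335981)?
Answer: -5531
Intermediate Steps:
(-765792 - 575720) - 1*(-1335981) = -1341512 + 1335981 = -5531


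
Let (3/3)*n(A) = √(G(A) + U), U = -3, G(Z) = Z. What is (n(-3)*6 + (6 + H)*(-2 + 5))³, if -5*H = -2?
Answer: -670464/125 + 133488*I*√6/25 ≈ -5363.7 + 13079.0*I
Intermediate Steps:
H = ⅖ (H = -⅕*(-2) = ⅖ ≈ 0.40000)
n(A) = √(-3 + A) (n(A) = √(A - 3) = √(-3 + A))
(n(-3)*6 + (6 + H)*(-2 + 5))³ = (√(-3 - 3)*6 + (6 + ⅖)*(-2 + 5))³ = (√(-6)*6 + (32/5)*3)³ = ((I*√6)*6 + 96/5)³ = (6*I*√6 + 96/5)³ = (96/5 + 6*I*√6)³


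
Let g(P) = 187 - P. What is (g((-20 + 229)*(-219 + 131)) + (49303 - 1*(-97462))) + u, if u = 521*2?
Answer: 166386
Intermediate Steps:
u = 1042
(g((-20 + 229)*(-219 + 131)) + (49303 - 1*(-97462))) + u = ((187 - (-20 + 229)*(-219 + 131)) + (49303 - 1*(-97462))) + 1042 = ((187 - 209*(-88)) + (49303 + 97462)) + 1042 = ((187 - 1*(-18392)) + 146765) + 1042 = ((187 + 18392) + 146765) + 1042 = (18579 + 146765) + 1042 = 165344 + 1042 = 166386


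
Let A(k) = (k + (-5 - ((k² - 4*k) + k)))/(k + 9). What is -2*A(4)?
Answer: 10/13 ≈ 0.76923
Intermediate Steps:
A(k) = (-5 - k² + 4*k)/(9 + k) (A(k) = (k + (-5 - (k² - 3*k)))/(9 + k) = (k + (-5 + (-k² + 3*k)))/(9 + k) = (k + (-5 - k² + 3*k))/(9 + k) = (-5 - k² + 4*k)/(9 + k))
-2*A(4) = -2*(-5 - 1*4² + 4*4)/(9 + 4) = -2*(-5 - 1*16 + 16)/13 = -2*(-5 - 16 + 16)/13 = -2*(-5)/13 = -2*(-5/13) = 10/13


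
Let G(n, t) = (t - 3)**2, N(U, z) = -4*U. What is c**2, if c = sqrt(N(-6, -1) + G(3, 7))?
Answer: 40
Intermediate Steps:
G(n, t) = (-3 + t)**2
c = 2*sqrt(10) (c = sqrt(-4*(-6) + (-3 + 7)**2) = sqrt(24 + 4**2) = sqrt(24 + 16) = sqrt(40) = 2*sqrt(10) ≈ 6.3246)
c**2 = (2*sqrt(10))**2 = 40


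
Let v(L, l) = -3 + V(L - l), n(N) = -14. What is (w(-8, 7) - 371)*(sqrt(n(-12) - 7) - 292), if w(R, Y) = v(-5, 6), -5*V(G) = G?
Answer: 542828/5 - 1859*I*sqrt(21)/5 ≈ 1.0857e+5 - 1703.8*I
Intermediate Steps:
V(G) = -G/5
v(L, l) = -3 - L/5 + l/5 (v(L, l) = -3 - (L - l)/5 = -3 + (-L/5 + l/5) = -3 - L/5 + l/5)
w(R, Y) = -4/5 (w(R, Y) = -3 - 1/5*(-5) + (1/5)*6 = -3 + 1 + 6/5 = -4/5)
(w(-8, 7) - 371)*(sqrt(n(-12) - 7) - 292) = (-4/5 - 371)*(sqrt(-14 - 7) - 292) = -1859*(sqrt(-21) - 292)/5 = -1859*(I*sqrt(21) - 292)/5 = -1859*(-292 + I*sqrt(21))/5 = 542828/5 - 1859*I*sqrt(21)/5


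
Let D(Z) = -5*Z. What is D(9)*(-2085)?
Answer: 93825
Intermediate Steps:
D(9)*(-2085) = -5*9*(-2085) = -45*(-2085) = 93825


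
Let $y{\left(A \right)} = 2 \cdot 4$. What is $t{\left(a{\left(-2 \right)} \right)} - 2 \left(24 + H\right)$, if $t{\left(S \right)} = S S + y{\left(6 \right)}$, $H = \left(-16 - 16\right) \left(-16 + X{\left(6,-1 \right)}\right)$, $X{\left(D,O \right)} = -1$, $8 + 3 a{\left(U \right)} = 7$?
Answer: $- \frac{10151}{9} \approx -1127.9$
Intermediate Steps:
$a{\left(U \right)} = - \frac{1}{3}$ ($a{\left(U \right)} = - \frac{8}{3} + \frac{1}{3} \cdot 7 = - \frac{8}{3} + \frac{7}{3} = - \frac{1}{3}$)
$y{\left(A \right)} = 8$
$H = 544$ ($H = \left(-16 - 16\right) \left(-16 - 1\right) = \left(-32\right) \left(-17\right) = 544$)
$t{\left(S \right)} = 8 + S^{2}$ ($t{\left(S \right)} = S S + 8 = S^{2} + 8 = 8 + S^{2}$)
$t{\left(a{\left(-2 \right)} \right)} - 2 \left(24 + H\right) = \left(8 + \left(- \frac{1}{3}\right)^{2}\right) - 2 \left(24 + 544\right) = \left(8 + \frac{1}{9}\right) - 2 \cdot 568 = \frac{73}{9} - 1136 = - \frac{10151}{9}$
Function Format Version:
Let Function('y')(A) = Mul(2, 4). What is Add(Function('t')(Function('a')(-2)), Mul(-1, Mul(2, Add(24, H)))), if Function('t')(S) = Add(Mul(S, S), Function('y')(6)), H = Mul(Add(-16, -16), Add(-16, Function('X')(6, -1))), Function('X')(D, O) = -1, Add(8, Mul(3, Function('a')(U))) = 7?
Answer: Rational(-10151, 9) ≈ -1127.9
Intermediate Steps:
Function('a')(U) = Rational(-1, 3) (Function('a')(U) = Add(Rational(-8, 3), Mul(Rational(1, 3), 7)) = Add(Rational(-8, 3), Rational(7, 3)) = Rational(-1, 3))
Function('y')(A) = 8
H = 544 (H = Mul(Add(-16, -16), Add(-16, -1)) = Mul(-32, -17) = 544)
Function('t')(S) = Add(8, Pow(S, 2)) (Function('t')(S) = Add(Mul(S, S), 8) = Add(Pow(S, 2), 8) = Add(8, Pow(S, 2)))
Add(Function('t')(Function('a')(-2)), Mul(-1, Mul(2, Add(24, H)))) = Add(Add(8, Pow(Rational(-1, 3), 2)), Mul(-1, Mul(2, Add(24, 544)))) = Add(Add(8, Rational(1, 9)), Mul(-1, Mul(2, 568))) = Add(Rational(73, 9), Mul(-1, 1136)) = Add(Rational(73, 9), -1136) = Rational(-10151, 9)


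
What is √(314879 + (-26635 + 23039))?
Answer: 27*√427 ≈ 557.93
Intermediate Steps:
√(314879 + (-26635 + 23039)) = √(314879 - 3596) = √311283 = 27*√427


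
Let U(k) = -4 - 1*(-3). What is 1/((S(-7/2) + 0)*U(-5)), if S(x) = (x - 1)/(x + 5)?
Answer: ⅓ ≈ 0.33333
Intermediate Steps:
S(x) = (-1 + x)/(5 + x)
U(k) = -1 (U(k) = -4 + 3 = -1)
1/((S(-7/2) + 0)*U(-5)) = 1/(((-1 - 7/2)/(5 - 7/2) + 0)*(-1)) = 1/((-9/2/(3/2) + 0)*(-1)) = 1/(((⅔)*(-9/2) + 0)*(-1)) = 1/((-3 + 0)*(-1)) = 1/(-3*(-1)) = 1/3 = ⅓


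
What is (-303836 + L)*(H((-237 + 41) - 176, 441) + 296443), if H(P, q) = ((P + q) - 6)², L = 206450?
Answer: -29255923032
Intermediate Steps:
H(P, q) = (-6 + P + q)²
(-303836 + L)*(H((-237 + 41) - 176, 441) + 296443) = (-303836 + 206450)*((-6 + ((-237 + 41) - 176) + 441)² + 296443) = -97386*((-6 + (-196 - 176) + 441)² + 296443) = -97386*((-6 - 372 + 441)² + 296443) = -97386*(63² + 296443) = -97386*(3969 + 296443) = -97386*300412 = -29255923032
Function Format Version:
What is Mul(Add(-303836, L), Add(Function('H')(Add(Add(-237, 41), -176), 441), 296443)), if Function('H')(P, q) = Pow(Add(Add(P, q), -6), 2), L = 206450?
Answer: -29255923032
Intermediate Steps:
Function('H')(P, q) = Pow(Add(-6, P, q), 2)
Mul(Add(-303836, L), Add(Function('H')(Add(Add(-237, 41), -176), 441), 296443)) = Mul(Add(-303836, 206450), Add(Pow(Add(-6, Add(Add(-237, 41), -176), 441), 2), 296443)) = Mul(-97386, Add(Pow(Add(-6, Add(-196, -176), 441), 2), 296443)) = Mul(-97386, Add(Pow(Add(-6, -372, 441), 2), 296443)) = Mul(-97386, Add(Pow(63, 2), 296443)) = Mul(-97386, Add(3969, 296443)) = Mul(-97386, 300412) = -29255923032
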